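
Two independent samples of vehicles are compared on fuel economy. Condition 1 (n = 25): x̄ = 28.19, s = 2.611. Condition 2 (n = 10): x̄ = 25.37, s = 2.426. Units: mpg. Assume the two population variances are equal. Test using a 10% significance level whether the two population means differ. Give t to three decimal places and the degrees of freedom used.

t = 2.942, df = 33

Let group 1 = condition 1, group 2 = condition 2. H0: μ_1 = μ_2; H1: μ_1 ≠ μ_2 (two-sample pooled-variance t-test, two-sided).
s_p² = [(25−1)·2.611² + (10−1)·2.426²]/(25+10−2) = 6.56318
t = (28.19 − 25.37)/√[6.56318·(1/25 + 1/10)] = 2.942
df = n₁ + n₂ − 2 = 33
Two-sided p-value ≈ 0.0059
Since p ≈ 0.0059 < α = 0.1, reject H0; the data support H1.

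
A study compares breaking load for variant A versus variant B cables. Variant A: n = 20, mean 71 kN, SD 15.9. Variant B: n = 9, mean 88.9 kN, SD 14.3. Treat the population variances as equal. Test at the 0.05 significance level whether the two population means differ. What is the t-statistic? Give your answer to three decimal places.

-2.888

Let group 1 = variant A, group 2 = variant B. H0: μ_1 = μ_2; H1: μ_1 ≠ μ_2 (two-sample pooled-variance t-test, two-sided).
s_p² = [(20−1)·15.9² + (9−1)·14.3²]/(20+9−2) = 238.493
t = (71 − 88.9)/√[238.493·(1/20 + 1/9)] = -2.888
df = n₁ + n₂ − 2 = 27
Two-sided p-value ≈ 0.0076
Since p ≈ 0.0076 < α = 0.05, reject H0; the data support H1.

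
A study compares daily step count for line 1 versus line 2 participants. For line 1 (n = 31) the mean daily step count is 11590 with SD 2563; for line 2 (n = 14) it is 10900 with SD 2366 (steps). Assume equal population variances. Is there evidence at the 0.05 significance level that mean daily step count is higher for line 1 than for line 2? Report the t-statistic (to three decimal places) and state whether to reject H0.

t = 0.855; fail to reject H0

Let group 1 = line 1, group 2 = line 2. H0: μ_1 = μ_2; H1: μ_1 > μ_2 (two-sample pooled-variance t-test, right-tailed).
s_p² = [(31−1)·2563² + (14−1)·2366²]/(31+14−2) = 6275410
t = (11590 − 10900)/√[6275410·(1/31 + 1/14)] = 0.855
df = n₁ + n₂ − 2 = 43
p-value = P(T ≥ 0.855) ≈ 0.1985
Since p ≈ 0.1985 > α = 0.05, fail to reject H0; the data do not provide sufficient evidence against H0.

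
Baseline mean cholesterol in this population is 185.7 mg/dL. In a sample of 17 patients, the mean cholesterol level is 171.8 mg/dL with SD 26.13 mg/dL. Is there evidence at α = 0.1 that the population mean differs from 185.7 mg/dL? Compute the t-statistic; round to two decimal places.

-2.19

H0: μ = 185.7; H1: μ ≠ 185.7 (one-sample t-test, two-sided).
t = (x̄ − μ₀)/(s/√n) = (171.8 − 185.7)/(26.13/√17) = -2.19
df = n − 1 = 16
Two-sided p-value ≈ 0.0434
Since p ≈ 0.0434 < α = 0.1, reject H0; the data support H1.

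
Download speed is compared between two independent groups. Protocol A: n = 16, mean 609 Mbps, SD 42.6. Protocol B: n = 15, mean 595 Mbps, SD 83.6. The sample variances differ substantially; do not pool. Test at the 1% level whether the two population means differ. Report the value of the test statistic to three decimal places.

Let group 1 = protocol A, group 2 = protocol B. H0: μ_1 = μ_2; H1: μ_1 ≠ μ_2 (Welch's two-sample t-test, two-sided).
t = (x̄_1 − x̄_2)/√(s_1²/n_1 + s_2²/n_2) = (609 − 595)/√(42.6²/16 + 83.6²/15) = 0.582
Welch–Satterthwaite df ≈ 20.51
Two-sided p-value ≈ 0.567
Since p ≈ 0.567 > α = 0.01, fail to reject H0; the data do not provide sufficient evidence against H0.

0.582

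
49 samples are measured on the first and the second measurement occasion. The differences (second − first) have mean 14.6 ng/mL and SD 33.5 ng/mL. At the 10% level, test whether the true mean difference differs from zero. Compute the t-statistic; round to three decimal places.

H0: μ_d = 0; H1: μ_d ≠ 0 (paired t-test on the differences, two-sided).
t = d̄/(s_d/√n) = 14.6/(33.5/√49) = 3.051
df = n − 1 = 48
Two-sided p-value ≈ 0.004
Since p ≈ 0.004 < α = 0.1, reject H0; the data support H1.

3.051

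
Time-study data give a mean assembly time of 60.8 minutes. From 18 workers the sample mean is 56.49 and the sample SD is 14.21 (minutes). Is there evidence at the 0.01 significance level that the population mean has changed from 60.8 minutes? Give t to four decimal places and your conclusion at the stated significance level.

H0: μ = 60.8; H1: μ ≠ 60.8 (one-sample t-test, two-sided).
t = (x̄ − μ₀)/(s/√n) = (56.49 − 60.8)/(14.21/√18) = -1.2868
df = n − 1 = 17
Two-sided p-value ≈ 0.215
Since p ≈ 0.215 > α = 0.01, fail to reject H0; the data do not provide sufficient evidence against H0.

t = -1.2868; fail to reject H0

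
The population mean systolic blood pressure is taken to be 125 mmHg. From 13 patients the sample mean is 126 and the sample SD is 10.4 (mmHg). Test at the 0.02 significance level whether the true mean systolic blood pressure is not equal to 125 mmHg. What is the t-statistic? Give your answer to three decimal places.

H0: μ = 125; H1: μ ≠ 125 (one-sample t-test, two-sided).
t = (x̄ − μ₀)/(s/√n) = (126 − 125)/(10.4/√13) = 0.347
df = n − 1 = 12
Two-sided p-value ≈ 0.735
Since p ≈ 0.735 > α = 0.02, fail to reject H0; the data do not provide sufficient evidence against H0.

0.347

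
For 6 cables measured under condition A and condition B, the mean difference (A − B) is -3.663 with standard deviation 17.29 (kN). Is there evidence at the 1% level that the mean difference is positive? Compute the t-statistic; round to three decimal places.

-0.519

H0: μ_d = 0; H1: μ_d > 0 (paired t-test on the differences, right-tailed).
t = d̄/(s_d/√n) = -3.663/(17.29/√6) = -0.519
df = n − 1 = 5
p-value = P(T ≥ -0.519) ≈ 0.687
Since p ≈ 0.687 > α = 0.01, fail to reject H0; the evidence is not statistically significant.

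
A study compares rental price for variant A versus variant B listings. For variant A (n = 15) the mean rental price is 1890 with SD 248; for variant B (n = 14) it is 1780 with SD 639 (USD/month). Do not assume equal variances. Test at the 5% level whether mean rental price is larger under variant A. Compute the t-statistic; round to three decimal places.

Let group 1 = variant A, group 2 = variant B. H0: μ_1 = μ_2; H1: μ_1 > μ_2 (Welch's two-sample t-test, right-tailed).
t = (x̄_1 − x̄_2)/√(s_1²/n_1 + s_2²/n_2) = (1890 − 1780)/√(248²/15 + 639²/14) = 0.603
Welch–Satterthwaite df ≈ 16.61
p-value = P(T ≥ 0.603) ≈ 0.2773
Since p ≈ 0.2773 > α = 0.05, fail to reject H0; the data do not provide sufficient evidence against H0.

0.603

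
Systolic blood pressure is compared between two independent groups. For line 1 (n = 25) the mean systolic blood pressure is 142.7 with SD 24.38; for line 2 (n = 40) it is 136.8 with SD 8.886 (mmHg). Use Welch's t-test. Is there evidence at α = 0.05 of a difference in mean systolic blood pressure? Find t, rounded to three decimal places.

Let group 1 = line 1, group 2 = line 2. H0: μ_1 = μ_2; H1: μ_1 ≠ μ_2 (Welch's two-sample t-test, two-sided).
t = (x̄_1 − x̄_2)/√(s_1²/n_1 + s_2²/n_2) = (142.7 − 136.8)/√(24.38²/25 + 8.886²/40) = 1.163
Welch–Satterthwaite df ≈ 28.03
Two-sided p-value ≈ 0.2548
Since p ≈ 0.2548 > α = 0.05, fail to reject H0; the data do not provide sufficient evidence against H0.

1.163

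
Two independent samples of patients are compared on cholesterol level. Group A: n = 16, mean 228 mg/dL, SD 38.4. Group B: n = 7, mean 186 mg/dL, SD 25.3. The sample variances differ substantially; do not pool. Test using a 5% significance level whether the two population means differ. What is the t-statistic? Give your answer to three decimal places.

Let group 1 = group A, group 2 = group B. H0: μ_1 = μ_2; H1: μ_1 ≠ μ_2 (Welch's two-sample t-test, two-sided).
t = (x̄_1 − x̄_2)/√(s_1²/n_1 + s_2²/n_2) = (228 − 186)/√(38.4²/16 + 25.3²/7) = 3.100
Welch–Satterthwaite df ≈ 17.20
Two-sided p-value ≈ 0.0064
Since p ≈ 0.0064 < α = 0.05, reject H0; the evidence is statistically significant.

3.100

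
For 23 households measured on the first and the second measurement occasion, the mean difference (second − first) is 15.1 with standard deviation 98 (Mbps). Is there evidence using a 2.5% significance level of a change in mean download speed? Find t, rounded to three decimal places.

H0: μ_d = 0; H1: μ_d ≠ 0 (paired t-test on the differences, two-sided).
t = d̄/(s_d/√n) = 15.1/(98/√23) = 0.739
df = n − 1 = 22
Two-sided p-value ≈ 0.468
Since p ≈ 0.468 > α = 0.025, fail to reject H0; the data do not provide sufficient evidence against H0.

0.739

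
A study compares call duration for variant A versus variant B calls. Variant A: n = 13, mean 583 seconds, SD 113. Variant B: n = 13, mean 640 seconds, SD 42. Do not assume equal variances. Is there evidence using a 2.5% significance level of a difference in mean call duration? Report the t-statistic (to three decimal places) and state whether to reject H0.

Let group 1 = variant A, group 2 = variant B. H0: μ_1 = μ_2; H1: μ_1 ≠ μ_2 (Welch's two-sample t-test, two-sided).
t = (x̄_1 − x̄_2)/√(s_1²/n_1 + s_2²/n_2) = (583 − 640)/√(113²/13 + 42²/13) = -1.705
Welch–Satterthwaite df ≈ 15.25
Two-sided p-value ≈ 0.109
Since p ≈ 0.109 > α = 0.025, fail to reject H0; the data do not provide sufficient evidence against H0.

t = -1.705; fail to reject H0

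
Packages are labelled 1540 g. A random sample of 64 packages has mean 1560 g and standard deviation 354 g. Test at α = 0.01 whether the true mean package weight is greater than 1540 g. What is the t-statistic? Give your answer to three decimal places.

H0: μ = 1540; H1: μ > 1540 (one-sample t-test, right-tailed).
t = (x̄ − μ₀)/(s/√n) = (1560 − 1540)/(354/√64) = 0.452
df = n − 1 = 63
p-value = P(T ≥ 0.452) ≈ 0.326
Since p ≈ 0.326 > α = 0.01, fail to reject H0; the data do not provide sufficient evidence against H0.

0.452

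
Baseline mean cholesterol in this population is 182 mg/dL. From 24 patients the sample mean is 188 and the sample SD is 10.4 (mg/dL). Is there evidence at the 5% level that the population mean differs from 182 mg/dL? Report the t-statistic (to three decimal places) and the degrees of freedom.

t = 2.826, df = 23

H0: μ = 182; H1: μ ≠ 182 (one-sample t-test, two-sided).
t = (x̄ − μ₀)/(s/√n) = (188 − 182)/(10.4/√24) = 2.826
df = n − 1 = 23
Two-sided p-value ≈ 0.010
Since p ≈ 0.010 < α = 0.05, reject H0; the evidence is statistically significant.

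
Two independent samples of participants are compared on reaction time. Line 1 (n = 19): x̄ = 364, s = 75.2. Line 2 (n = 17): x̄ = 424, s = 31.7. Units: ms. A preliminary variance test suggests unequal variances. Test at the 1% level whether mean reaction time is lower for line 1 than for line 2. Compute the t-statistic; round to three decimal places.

-3.177

Let group 1 = line 1, group 2 = line 2. H0: μ_1 = μ_2; H1: μ_1 < μ_2 (Welch's two-sample t-test, left-tailed).
t = (x̄_1 − x̄_2)/√(s_1²/n_1 + s_2²/n_2) = (364 − 424)/√(75.2²/19 + 31.7²/17) = -3.177
Welch–Satterthwaite df ≈ 24.76
p-value = P(T ≤ -3.177) ≈ 0.002
Since p ≈ 0.002 < α = 0.01, reject H0; the data support H1.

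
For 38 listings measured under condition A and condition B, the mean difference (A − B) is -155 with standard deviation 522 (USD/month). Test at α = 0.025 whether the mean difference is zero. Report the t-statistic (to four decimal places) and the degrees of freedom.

H0: μ_d = 0; H1: μ_d ≠ 0 (paired t-test on the differences, two-sided).
t = d̄/(s_d/√n) = -155/(522/√38) = -1.8304
df = n − 1 = 37
Two-sided p-value ≈ 0.075
Since p ≈ 0.075 > α = 0.025, fail to reject H0; the data do not provide sufficient evidence against H0.

t = -1.8304, df = 37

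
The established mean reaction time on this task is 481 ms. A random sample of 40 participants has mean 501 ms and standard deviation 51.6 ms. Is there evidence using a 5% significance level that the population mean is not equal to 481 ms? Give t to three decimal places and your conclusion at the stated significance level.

t = 2.451; reject H0

H0: μ = 481; H1: μ ≠ 481 (one-sample t-test, two-sided).
t = (x̄ − μ₀)/(s/√n) = (501 − 481)/(51.6/√40) = 2.451
df = n − 1 = 39
Two-sided p-value ≈ 0.019
Since p ≈ 0.019 < α = 0.05, reject H0; the evidence is statistically significant.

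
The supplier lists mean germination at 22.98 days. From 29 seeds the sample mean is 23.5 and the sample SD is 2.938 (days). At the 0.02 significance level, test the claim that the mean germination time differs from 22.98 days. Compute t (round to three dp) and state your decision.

H0: μ = 22.98; H1: μ ≠ 22.98 (one-sample t-test, two-sided).
t = (x̄ − μ₀)/(s/√n) = (23.5 − 22.98)/(2.938/√29) = 0.953
df = n − 1 = 28
Two-sided p-value ≈ 0.3487
Since p ≈ 0.3487 > α = 0.02, fail to reject H0; the evidence is not statistically significant.

t = 0.953; fail to reject H0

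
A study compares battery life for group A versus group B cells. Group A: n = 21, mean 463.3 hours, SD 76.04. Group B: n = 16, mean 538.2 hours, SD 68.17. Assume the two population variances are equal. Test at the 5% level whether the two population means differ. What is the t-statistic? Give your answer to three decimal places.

-3.102

Let group 1 = group A, group 2 = group B. H0: μ_1 = μ_2; H1: μ_1 ≠ μ_2 (two-sample pooled-variance t-test, two-sided).
s_p² = [(21−1)·76.04² + (16−1)·68.17²]/(21+16−2) = 5295.68
t = (463.3 − 538.2)/√[5295.68·(1/21 + 1/16)] = -3.102
df = n₁ + n₂ − 2 = 35
Two-sided p-value ≈ 0.0038
Since p ≈ 0.0038 < α = 0.05, reject H0; the data support H1.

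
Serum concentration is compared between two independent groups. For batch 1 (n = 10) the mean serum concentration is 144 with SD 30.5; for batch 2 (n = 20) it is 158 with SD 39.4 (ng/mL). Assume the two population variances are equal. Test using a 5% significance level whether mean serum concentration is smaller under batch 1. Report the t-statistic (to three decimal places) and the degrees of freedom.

t = -0.983, df = 28

Let group 1 = batch 1, group 2 = batch 2. H0: μ_1 = μ_2; H1: μ_1 < μ_2 (two-sample pooled-variance t-test, left-tailed).
s_p² = [(10−1)·30.5² + (20−1)·39.4²]/(10+20−2) = 1352.4
t = (144 − 158)/√[1352.4·(1/10 + 1/20)] = -0.983
df = n₁ + n₂ − 2 = 28
p-value = P(T ≤ -0.983) ≈ 0.1670
Since p ≈ 0.1670 > α = 0.05, fail to reject H0; the evidence is not statistically significant.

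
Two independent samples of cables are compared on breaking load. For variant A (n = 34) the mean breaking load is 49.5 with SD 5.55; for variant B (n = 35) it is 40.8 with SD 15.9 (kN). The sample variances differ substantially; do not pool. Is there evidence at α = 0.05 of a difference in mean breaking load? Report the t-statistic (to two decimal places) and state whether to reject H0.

t = 3.05; reject H0

Let group 1 = variant A, group 2 = variant B. H0: μ_1 = μ_2; H1: μ_1 ≠ μ_2 (Welch's two-sample t-test, two-sided).
t = (x̄_1 − x̄_2)/√(s_1²/n_1 + s_2²/n_2) = (49.5 − 40.8)/√(5.55²/34 + 15.9²/35) = 3.05
Welch–Satterthwaite df ≈ 42.38
Two-sided p-value ≈ 0.0039
Since p ≈ 0.0039 < α = 0.05, reject H0; the evidence is statistically significant.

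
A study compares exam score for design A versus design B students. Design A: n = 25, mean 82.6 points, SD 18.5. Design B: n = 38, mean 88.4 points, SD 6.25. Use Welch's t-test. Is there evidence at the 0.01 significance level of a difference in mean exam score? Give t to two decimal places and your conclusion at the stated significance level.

t = -1.51; fail to reject H0

Let group 1 = design A, group 2 = design B. H0: μ_1 = μ_2; H1: μ_1 ≠ μ_2 (Welch's two-sample t-test, two-sided).
t = (x̄_1 − x̄_2)/√(s_1²/n_1 + s_2²/n_2) = (82.6 − 88.4)/√(18.5²/25 + 6.25²/38) = -1.51
Welch–Satterthwaite df ≈ 27.64
Two-sided p-value ≈ 0.142
Since p ≈ 0.142 > α = 0.01, fail to reject H0; the data do not provide sufficient evidence against H0.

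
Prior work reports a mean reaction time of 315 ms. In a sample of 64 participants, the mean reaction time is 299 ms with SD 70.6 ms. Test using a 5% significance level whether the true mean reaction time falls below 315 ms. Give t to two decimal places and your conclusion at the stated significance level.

t = -1.81; reject H0

H0: μ = 315; H1: μ < 315 (one-sample t-test, left-tailed).
t = (x̄ − μ₀)/(s/√n) = (299 − 315)/(70.6/√64) = -1.81
df = n − 1 = 63
p-value = P(T ≤ -1.81) ≈ 0.0373
Since p ≈ 0.0373 < α = 0.05, reject H0; the evidence is statistically significant.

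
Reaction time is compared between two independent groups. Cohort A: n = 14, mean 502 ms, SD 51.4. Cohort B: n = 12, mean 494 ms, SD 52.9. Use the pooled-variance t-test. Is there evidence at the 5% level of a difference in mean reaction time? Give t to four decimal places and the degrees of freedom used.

t = 0.3904, df = 24

Let group 1 = cohort A, group 2 = cohort B. H0: μ_1 = μ_2; H1: μ_1 ≠ μ_2 (two-sample pooled-variance t-test, two-sided).
s_p² = [(14−1)·51.4² + (12−1)·52.9²]/(14+12−2) = 2713.67
t = (502 − 494)/√[2713.67·(1/14 + 1/12)] = 0.3904
df = n₁ + n₂ − 2 = 24
Two-sided p-value ≈ 0.700
Since p ≈ 0.700 > α = 0.05, fail to reject H0; the data do not provide sufficient evidence against H0.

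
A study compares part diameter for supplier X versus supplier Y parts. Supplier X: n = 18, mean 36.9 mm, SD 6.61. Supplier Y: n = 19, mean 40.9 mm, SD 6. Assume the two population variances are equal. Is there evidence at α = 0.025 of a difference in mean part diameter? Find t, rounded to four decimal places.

-1.9292

Let group 1 = supplier X, group 2 = supplier Y. H0: μ_1 = μ_2; H1: μ_1 ≠ μ_2 (two-sample pooled-variance t-test, two-sided).
s_p² = [(18−1)·6.61² + (19−1)·6²]/(18+19−2) = 39.7362
t = (36.9 − 40.9)/√[39.7362·(1/18 + 1/19)] = -1.9292
df = n₁ + n₂ − 2 = 35
Two-sided p-value ≈ 0.0618
Since p ≈ 0.0618 > α = 0.025, fail to reject H0; the data do not provide sufficient evidence against H0.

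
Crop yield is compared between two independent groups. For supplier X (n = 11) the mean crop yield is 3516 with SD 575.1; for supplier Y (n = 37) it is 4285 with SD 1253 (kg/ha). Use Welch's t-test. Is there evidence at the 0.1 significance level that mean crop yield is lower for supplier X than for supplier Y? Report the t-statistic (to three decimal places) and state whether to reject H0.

t = -2.856; reject H0

Let group 1 = supplier X, group 2 = supplier Y. H0: μ_1 = μ_2; H1: μ_1 < μ_2 (Welch's two-sample t-test, left-tailed).
t = (x̄_1 − x̄_2)/√(s_1²/n_1 + s_2²/n_2) = (3516 − 4285)/√(575.1²/11 + 1253²/37) = -2.856
Welch–Satterthwaite df ≈ 37.43
p-value = P(T ≤ -2.856) ≈ 0.0035
Since p ≈ 0.0035 < α = 0.1, reject H0; the data support H1.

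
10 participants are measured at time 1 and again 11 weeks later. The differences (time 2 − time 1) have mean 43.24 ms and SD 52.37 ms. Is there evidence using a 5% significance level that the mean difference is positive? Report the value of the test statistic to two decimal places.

H0: μ_d = 0; H1: μ_d > 0 (paired t-test on the differences, right-tailed).
t = d̄/(s_d/√n) = 43.24/(52.37/√10) = 2.61
df = n − 1 = 9
p-value = P(T ≥ 2.61) ≈ 0.0141
Since p ≈ 0.0141 < α = 0.05, reject H0; the evidence is statistically significant.

2.61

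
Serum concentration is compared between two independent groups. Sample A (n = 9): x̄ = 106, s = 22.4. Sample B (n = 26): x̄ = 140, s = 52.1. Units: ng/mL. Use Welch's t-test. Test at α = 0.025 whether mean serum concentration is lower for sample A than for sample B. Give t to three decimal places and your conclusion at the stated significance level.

t = -2.687; reject H0

Let group 1 = sample A, group 2 = sample B. H0: μ_1 = μ_2; H1: μ_1 < μ_2 (Welch's two-sample t-test, left-tailed).
t = (x̄_1 − x̄_2)/√(s_1²/n_1 + s_2²/n_2) = (106 − 140)/√(22.4²/9 + 52.1²/26) = -2.687
Welch–Satterthwaite df ≈ 31.11
p-value = P(T ≤ -2.687) ≈ 0.006
Since p ≈ 0.006 < α = 0.025, reject H0; the evidence is statistically significant.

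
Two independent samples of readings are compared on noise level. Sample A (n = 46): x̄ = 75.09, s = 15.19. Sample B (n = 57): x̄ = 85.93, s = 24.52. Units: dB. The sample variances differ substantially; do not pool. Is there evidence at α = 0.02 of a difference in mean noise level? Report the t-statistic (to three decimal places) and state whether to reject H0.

t = -2.748; reject H0

Let group 1 = sample A, group 2 = sample B. H0: μ_1 = μ_2; H1: μ_1 ≠ μ_2 (Welch's two-sample t-test, two-sided).
t = (x̄_1 − x̄_2)/√(s_1²/n_1 + s_2²/n_2) = (75.09 − 85.93)/√(15.19²/46 + 24.52²/57) = -2.748
Welch–Satterthwaite df ≈ 95.15
Two-sided p-value ≈ 0.007
Since p ≈ 0.007 < α = 0.02, reject H0; the evidence is statistically significant.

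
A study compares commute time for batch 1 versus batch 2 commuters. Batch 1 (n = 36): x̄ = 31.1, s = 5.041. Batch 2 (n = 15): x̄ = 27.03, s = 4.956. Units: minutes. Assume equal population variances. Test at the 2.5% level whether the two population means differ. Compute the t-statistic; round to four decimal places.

2.6398

Let group 1 = batch 1, group 2 = batch 2. H0: μ_1 = μ_2; H1: μ_1 ≠ μ_2 (two-sample pooled-variance t-test, two-sided).
s_p² = [(36−1)·5.041² + (15−1)·4.956²]/(36+15−2) = 25.1689
t = (31.1 − 27.03)/√[25.1689·(1/36 + 1/15)] = 2.6398
df = n₁ + n₂ − 2 = 49
Two-sided p-value ≈ 0.011
Since p ≈ 0.011 < α = 0.025, reject H0; the evidence is statistically significant.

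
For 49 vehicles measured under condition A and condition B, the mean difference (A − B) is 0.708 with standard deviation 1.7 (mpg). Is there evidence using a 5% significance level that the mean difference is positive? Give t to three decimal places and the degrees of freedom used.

H0: μ_d = 0; H1: μ_d > 0 (paired t-test on the differences, right-tailed).
t = d̄/(s_d/√n) = 0.708/(1.7/√49) = 2.915
df = n − 1 = 48
p-value = P(T ≥ 2.915) ≈ 0.0027
Since p ≈ 0.0027 < α = 0.05, reject H0; the data support H1.

t = 2.915, df = 48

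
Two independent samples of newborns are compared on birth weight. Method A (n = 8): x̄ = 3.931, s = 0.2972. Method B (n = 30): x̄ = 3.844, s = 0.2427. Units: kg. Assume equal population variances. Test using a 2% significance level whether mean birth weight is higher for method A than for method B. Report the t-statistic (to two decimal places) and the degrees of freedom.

Let group 1 = method A, group 2 = method B. H0: μ_1 = μ_2; H1: μ_1 > μ_2 (two-sample pooled-variance t-test, right-tailed).
s_p² = [(8−1)·0.2972² + (30−1)·0.2427²]/(8+30−2) = 0.0646247
t = (3.931 − 3.844)/√[0.0646247·(1/8 + 1/30)] = 0.86
df = n₁ + n₂ − 2 = 36
p-value = P(T ≥ 0.86) ≈ 0.198
Since p ≈ 0.198 > α = 0.02, fail to reject H0; the data do not provide sufficient evidence against H0.

t = 0.86, df = 36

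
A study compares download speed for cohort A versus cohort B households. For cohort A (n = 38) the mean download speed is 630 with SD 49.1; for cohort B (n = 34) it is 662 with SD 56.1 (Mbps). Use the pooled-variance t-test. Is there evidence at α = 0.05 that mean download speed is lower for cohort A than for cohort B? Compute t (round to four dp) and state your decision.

t = -2.5812; reject H0

Let group 1 = cohort A, group 2 = cohort B. H0: μ_1 = μ_2; H1: μ_1 < μ_2 (two-sample pooled-variance t-test, left-tailed).
s_p² = [(38−1)·49.1² + (34−1)·56.1²]/(38+34−2) = 2757.97
t = (630 − 662)/√[2757.97·(1/38 + 1/34)] = -2.5812
df = n₁ + n₂ − 2 = 70
p-value = P(T ≤ -2.5812) ≈ 0.0060
Since p ≈ 0.0060 < α = 0.05, reject H0; the data support H1.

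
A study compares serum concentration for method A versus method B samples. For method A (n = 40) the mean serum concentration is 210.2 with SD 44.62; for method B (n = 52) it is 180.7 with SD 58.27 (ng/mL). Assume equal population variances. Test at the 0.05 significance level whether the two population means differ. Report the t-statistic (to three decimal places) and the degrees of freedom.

Let group 1 = method A, group 2 = method B. H0: μ_1 = μ_2; H1: μ_1 ≠ μ_2 (two-sample pooled-variance t-test, two-sided).
s_p² = [(40−1)·44.62² + (52−1)·58.27²]/(40+52−2) = 2786.8
t = (210.2 − 180.7)/√[2786.8·(1/40 + 1/52)] = 2.657
df = n₁ + n₂ − 2 = 90
Two-sided p-value ≈ 0.0093
Since p ≈ 0.0093 < α = 0.05, reject H0; the evidence is statistically significant.

t = 2.657, df = 90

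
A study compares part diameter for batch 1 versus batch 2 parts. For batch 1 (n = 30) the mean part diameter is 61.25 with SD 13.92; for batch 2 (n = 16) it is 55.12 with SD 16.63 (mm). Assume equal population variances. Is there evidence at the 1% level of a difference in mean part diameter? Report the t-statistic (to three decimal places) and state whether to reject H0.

Let group 1 = batch 1, group 2 = batch 2. H0: μ_1 = μ_2; H1: μ_1 ≠ μ_2 (two-sample pooled-variance t-test, two-sided).
s_p² = [(30−1)·13.92² + (16−1)·16.63²]/(30+16−2) = 221.99
t = (61.25 − 55.12)/√[221.99·(1/30 + 1/16)] = 1.329
df = n₁ + n₂ − 2 = 44
Two-sided p-value ≈ 0.1907
Since p ≈ 0.1907 > α = 0.01, fail to reject H0; the evidence is not statistically significant.

t = 1.329; fail to reject H0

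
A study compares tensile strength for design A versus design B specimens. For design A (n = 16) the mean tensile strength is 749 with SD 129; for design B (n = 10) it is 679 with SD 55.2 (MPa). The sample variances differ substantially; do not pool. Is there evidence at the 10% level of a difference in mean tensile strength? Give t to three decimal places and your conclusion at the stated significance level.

Let group 1 = design A, group 2 = design B. H0: μ_1 = μ_2; H1: μ_1 ≠ μ_2 (Welch's two-sample t-test, two-sided).
t = (x̄_1 − x̄_2)/√(s_1²/n_1 + s_2²/n_2) = (749 − 679)/√(129²/16 + 55.2²/10) = 1.909
Welch–Satterthwaite df ≈ 21.94
Two-sided p-value ≈ 0.069
Since p ≈ 0.069 < α = 0.1, reject H0; the evidence is statistically significant.

t = 1.909; reject H0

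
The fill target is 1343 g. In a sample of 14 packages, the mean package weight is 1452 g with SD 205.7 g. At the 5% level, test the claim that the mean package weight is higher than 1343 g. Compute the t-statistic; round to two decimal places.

H0: μ = 1343; H1: μ > 1343 (one-sample t-test, right-tailed).
t = (x̄ − μ₀)/(s/√n) = (1452 − 1343)/(205.7/√14) = 1.98
df = n − 1 = 13
p-value = P(T ≥ 1.98) ≈ 0.034
Since p ≈ 0.034 < α = 0.05, reject H0; the data support H1.

1.98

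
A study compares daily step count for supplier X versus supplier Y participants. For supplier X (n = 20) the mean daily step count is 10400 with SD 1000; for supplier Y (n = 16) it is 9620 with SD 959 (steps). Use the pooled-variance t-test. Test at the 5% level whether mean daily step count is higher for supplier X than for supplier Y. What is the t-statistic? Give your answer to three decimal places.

Let group 1 = supplier X, group 2 = supplier Y. H0: μ_1 = μ_2; H1: μ_1 > μ_2 (two-sample pooled-variance t-test, right-tailed).
s_p² = [(20−1)·1000² + (16−1)·959²]/(20+16−2) = 964565
t = (10400 − 9620)/√[964565·(1/20 + 1/16)] = 2.368
df = n₁ + n₂ − 2 = 34
p-value = P(T ≥ 2.368) ≈ 0.012
Since p ≈ 0.012 < α = 0.05, reject H0; the evidence is statistically significant.

2.368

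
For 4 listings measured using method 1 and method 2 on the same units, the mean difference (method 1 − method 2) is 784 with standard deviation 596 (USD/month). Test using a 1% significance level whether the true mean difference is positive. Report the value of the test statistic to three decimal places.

2.631

H0: μ_d = 0; H1: μ_d > 0 (paired t-test on the differences, right-tailed).
t = d̄/(s_d/√n) = 784/(596/√4) = 2.631
df = n − 1 = 3
p-value = P(T ≥ 2.631) ≈ 0.0391
Since p ≈ 0.0391 > α = 0.01, fail to reject H0; the evidence is not statistically significant.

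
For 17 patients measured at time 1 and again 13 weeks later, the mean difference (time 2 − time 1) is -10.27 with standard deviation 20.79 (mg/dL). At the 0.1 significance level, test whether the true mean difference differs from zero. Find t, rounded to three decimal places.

-2.037

H0: μ_d = 0; H1: μ_d ≠ 0 (paired t-test on the differences, two-sided).
t = d̄/(s_d/√n) = -10.27/(20.79/√17) = -2.037
df = n − 1 = 16
Two-sided p-value ≈ 0.059
Since p ≈ 0.059 < α = 0.1, reject H0; the data support H1.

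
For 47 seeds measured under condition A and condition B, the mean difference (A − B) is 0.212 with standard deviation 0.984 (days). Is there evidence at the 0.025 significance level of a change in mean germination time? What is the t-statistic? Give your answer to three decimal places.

1.477

H0: μ_d = 0; H1: μ_d ≠ 0 (paired t-test on the differences, two-sided).
t = d̄/(s_d/√n) = 0.212/(0.984/√47) = 1.477
df = n − 1 = 46
Two-sided p-value ≈ 0.1465
Since p ≈ 0.1465 > α = 0.025, fail to reject H0; the data do not provide sufficient evidence against H0.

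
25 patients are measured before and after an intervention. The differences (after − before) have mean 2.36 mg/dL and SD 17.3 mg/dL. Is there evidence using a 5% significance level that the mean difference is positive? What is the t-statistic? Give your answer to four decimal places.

H0: μ_d = 0; H1: μ_d > 0 (paired t-test on the differences, right-tailed).
t = d̄/(s_d/√n) = 2.36/(17.3/√25) = 0.6821
df = n − 1 = 24
p-value = P(T ≥ 0.6821) ≈ 0.251
Since p ≈ 0.251 > α = 0.05, fail to reject H0; the data do not provide sufficient evidence against H0.

0.6821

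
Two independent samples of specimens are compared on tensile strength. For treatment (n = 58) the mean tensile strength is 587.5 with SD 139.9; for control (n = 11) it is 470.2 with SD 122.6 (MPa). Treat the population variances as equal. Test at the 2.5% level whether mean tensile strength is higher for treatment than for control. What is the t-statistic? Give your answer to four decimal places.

2.5949

Let group 1 = treatment, group 2 = control. H0: μ_1 = μ_2; H1: μ_1 > μ_2 (two-sample pooled-variance t-test, right-tailed).
s_p² = [(58−1)·139.9² + (11−1)·122.6²]/(58+11−2) = 18894.2
t = (587.5 − 470.2)/√[18894.2·(1/58 + 1/11)] = 2.5949
df = n₁ + n₂ − 2 = 67
p-value = P(T ≥ 2.5949) ≈ 0.0058
Since p ≈ 0.0058 < α = 0.025, reject H0; the data support H1.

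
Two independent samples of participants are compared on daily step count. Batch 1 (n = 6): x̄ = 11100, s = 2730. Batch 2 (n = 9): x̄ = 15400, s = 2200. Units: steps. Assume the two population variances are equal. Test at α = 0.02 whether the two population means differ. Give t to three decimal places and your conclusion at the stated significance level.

Let group 1 = batch 1, group 2 = batch 2. H0: μ_1 = μ_2; H1: μ_1 ≠ μ_2 (two-sample pooled-variance t-test, two-sided).
s_p² = [(6−1)·2730² + (9−1)·2200²]/(6+9−2) = 5844960
t = (11100 − 15400)/√[5844960·(1/6 + 1/9)] = -3.375
df = n₁ + n₂ − 2 = 13
Two-sided p-value ≈ 0.0050
Since p ≈ 0.0050 < α = 0.02, reject H0; the data support H1.

t = -3.375; reject H0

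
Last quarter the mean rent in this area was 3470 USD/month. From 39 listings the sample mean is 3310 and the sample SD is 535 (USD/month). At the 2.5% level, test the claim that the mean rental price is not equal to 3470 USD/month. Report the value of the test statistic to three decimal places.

-1.868

H0: μ = 3470; H1: μ ≠ 3470 (one-sample t-test, two-sided).
t = (x̄ − μ₀)/(s/√n) = (3310 − 3470)/(535/√39) = -1.868
df = n − 1 = 38
Two-sided p-value ≈ 0.0695
Since p ≈ 0.0695 > α = 0.025, fail to reject H0; the data do not provide sufficient evidence against H0.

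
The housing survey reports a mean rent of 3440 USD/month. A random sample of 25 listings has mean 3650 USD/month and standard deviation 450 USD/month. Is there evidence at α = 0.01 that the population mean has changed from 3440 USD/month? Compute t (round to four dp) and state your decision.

H0: μ = 3440; H1: μ ≠ 3440 (one-sample t-test, two-sided).
t = (x̄ − μ₀)/(s/√n) = (3650 − 3440)/(450/√25) = 2.3333
df = n − 1 = 24
Two-sided p-value ≈ 0.0283
Since p ≈ 0.0283 > α = 0.01, fail to reject H0; the evidence is not statistically significant.

t = 2.3333; fail to reject H0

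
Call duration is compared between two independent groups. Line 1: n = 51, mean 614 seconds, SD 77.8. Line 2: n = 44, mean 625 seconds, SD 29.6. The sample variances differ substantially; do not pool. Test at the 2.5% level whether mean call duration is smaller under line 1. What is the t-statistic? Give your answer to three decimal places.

Let group 1 = line 1, group 2 = line 2. H0: μ_1 = μ_2; H1: μ_1 < μ_2 (Welch's two-sample t-test, left-tailed).
t = (x̄_1 − x̄_2)/√(s_1²/n_1 + s_2²/n_2) = (614 − 625)/√(77.8²/51 + 29.6²/44) = -0.934
Welch–Satterthwaite df ≈ 66.02
p-value = P(T ≤ -0.934) ≈ 0.177
Since p ≈ 0.177 > α = 0.025, fail to reject H0; the evidence is not statistically significant.

-0.934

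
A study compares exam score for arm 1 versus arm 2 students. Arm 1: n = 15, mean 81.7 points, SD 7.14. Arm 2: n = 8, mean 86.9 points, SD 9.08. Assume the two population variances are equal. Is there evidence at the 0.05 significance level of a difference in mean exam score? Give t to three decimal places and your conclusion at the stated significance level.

t = -1.515; fail to reject H0

Let group 1 = arm 1, group 2 = arm 2. H0: μ_1 = μ_2; H1: μ_1 ≠ μ_2 (two-sample pooled-variance t-test, two-sided).
s_p² = [(15−1)·7.14² + (8−1)·9.08²]/(15+8−2) = 61.4685
t = (81.7 − 86.9)/√[61.4685·(1/15 + 1/8)] = -1.515
df = n₁ + n₂ − 2 = 21
Two-sided p-value ≈ 0.1447
Since p ≈ 0.1447 > α = 0.05, fail to reject H0; the data do not provide sufficient evidence against H0.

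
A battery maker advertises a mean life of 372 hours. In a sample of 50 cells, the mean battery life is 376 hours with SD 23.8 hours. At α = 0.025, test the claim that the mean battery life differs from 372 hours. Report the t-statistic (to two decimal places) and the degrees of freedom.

t = 1.19, df = 49

H0: μ = 372; H1: μ ≠ 372 (one-sample t-test, two-sided).
t = (x̄ − μ₀)/(s/√n) = (376 − 372)/(23.8/√50) = 1.19
df = n − 1 = 49
Two-sided p-value ≈ 0.240
Since p ≈ 0.240 > α = 0.025, fail to reject H0; the evidence is not statistically significant.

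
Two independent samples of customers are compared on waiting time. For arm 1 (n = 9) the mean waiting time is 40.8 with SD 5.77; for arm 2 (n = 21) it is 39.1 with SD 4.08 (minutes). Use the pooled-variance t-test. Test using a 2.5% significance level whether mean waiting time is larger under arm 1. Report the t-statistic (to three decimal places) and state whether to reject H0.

Let group 1 = arm 1, group 2 = arm 2. H0: μ_1 = μ_2; H1: μ_1 > μ_2 (two-sample pooled-variance t-test, right-tailed).
s_p² = [(9−1)·5.77² + (21−1)·4.08²]/(9+21−2) = 21.4025
t = (40.8 − 39.1)/√[21.4025·(1/9 + 1/21)] = 0.922
df = n₁ + n₂ − 2 = 28
p-value = P(T ≥ 0.922) ≈ 0.182
Since p ≈ 0.182 > α = 0.025, fail to reject H0; the evidence is not statistically significant.

t = 0.922; fail to reject H0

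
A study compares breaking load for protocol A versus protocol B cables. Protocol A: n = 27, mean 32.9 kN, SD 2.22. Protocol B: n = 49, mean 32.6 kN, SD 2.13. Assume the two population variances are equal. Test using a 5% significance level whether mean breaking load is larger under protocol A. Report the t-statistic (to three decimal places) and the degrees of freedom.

t = 0.579, df = 74

Let group 1 = protocol A, group 2 = protocol B. H0: μ_1 = μ_2; H1: μ_1 > μ_2 (two-sample pooled-variance t-test, right-tailed).
s_p² = [(27−1)·2.22² + (49−1)·2.13²]/(27+49−2) = 4.67445
t = (32.9 − 32.6)/√[4.67445·(1/27 + 1/49)] = 0.579
df = n₁ + n₂ − 2 = 74
p-value = P(T ≥ 0.579) ≈ 0.282
Since p ≈ 0.282 > α = 0.05, fail to reject H0; the data do not provide sufficient evidence against H0.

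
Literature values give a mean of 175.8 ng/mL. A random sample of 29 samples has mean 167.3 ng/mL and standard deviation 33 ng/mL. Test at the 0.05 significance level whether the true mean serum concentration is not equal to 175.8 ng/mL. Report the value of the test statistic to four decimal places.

H0: μ = 175.8; H1: μ ≠ 175.8 (one-sample t-test, two-sided).
t = (x̄ − μ₀)/(s/√n) = (167.3 − 175.8)/(33/√29) = -1.3871
df = n − 1 = 28
Two-sided p-value ≈ 0.1764
Since p ≈ 0.1764 > α = 0.05, fail to reject H0; the evidence is not statistically significant.

-1.3871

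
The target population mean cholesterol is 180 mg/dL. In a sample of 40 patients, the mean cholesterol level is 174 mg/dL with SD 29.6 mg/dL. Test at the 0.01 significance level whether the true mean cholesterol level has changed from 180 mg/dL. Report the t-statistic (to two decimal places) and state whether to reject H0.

t = -1.28; fail to reject H0

H0: μ = 180; H1: μ ≠ 180 (one-sample t-test, two-sided).
t = (x̄ − μ₀)/(s/√n) = (174 − 180)/(29.6/√40) = -1.28
df = n − 1 = 39
Two-sided p-value ≈ 0.207
Since p ≈ 0.207 > α = 0.01, fail to reject H0; the evidence is not statistically significant.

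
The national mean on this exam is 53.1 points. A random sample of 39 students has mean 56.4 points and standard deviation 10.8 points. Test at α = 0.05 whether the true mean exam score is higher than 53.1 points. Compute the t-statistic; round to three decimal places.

H0: μ = 53.1; H1: μ > 53.1 (one-sample t-test, right-tailed).
t = (x̄ − μ₀)/(s/√n) = (56.4 − 53.1)/(10.8/√39) = 1.908
df = n − 1 = 38
p-value = P(T ≥ 1.908) ≈ 0.032
Since p ≈ 0.032 < α = 0.05, reject H0; the evidence is statistically significant.

1.908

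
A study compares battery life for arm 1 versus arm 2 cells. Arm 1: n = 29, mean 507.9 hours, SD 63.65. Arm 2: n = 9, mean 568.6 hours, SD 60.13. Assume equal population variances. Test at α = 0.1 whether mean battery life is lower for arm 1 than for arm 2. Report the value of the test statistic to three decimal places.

-2.530

Let group 1 = arm 1, group 2 = arm 2. H0: μ_1 = μ_2; H1: μ_1 < μ_2 (two-sample pooled-variance t-test, left-tailed).
s_p² = [(29−1)·63.65² + (9−1)·60.13²]/(29+9−2) = 3954.5
t = (507.9 − 568.6)/√[3954.5·(1/29 + 1/9)] = -2.530
df = n₁ + n₂ − 2 = 36
p-value = P(T ≤ -2.530) ≈ 0.0080
Since p ≈ 0.0080 < α = 0.1, reject H0; the data support H1.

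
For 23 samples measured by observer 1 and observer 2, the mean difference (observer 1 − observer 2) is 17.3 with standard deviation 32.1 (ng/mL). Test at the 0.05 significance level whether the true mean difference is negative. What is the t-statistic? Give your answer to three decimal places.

H0: μ_d = 0; H1: μ_d < 0 (paired t-test on the differences, left-tailed).
t = d̄/(s_d/√n) = 17.3/(32.1/√23) = 2.585
df = n − 1 = 22
p-value = P(T ≤ 2.585) ≈ 0.992
Since p ≈ 0.992 > α = 0.05, fail to reject H0; the evidence is not statistically significant.

2.585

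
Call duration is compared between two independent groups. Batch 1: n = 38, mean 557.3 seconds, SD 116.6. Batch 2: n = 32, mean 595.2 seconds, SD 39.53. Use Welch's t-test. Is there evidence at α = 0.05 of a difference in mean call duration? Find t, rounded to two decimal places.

-1.88

Let group 1 = batch 1, group 2 = batch 2. H0: μ_1 = μ_2; H1: μ_1 ≠ μ_2 (Welch's two-sample t-test, two-sided).
t = (x̄_1 − x̄_2)/√(s_1²/n_1 + s_2²/n_2) = (557.3 − 595.2)/√(116.6²/38 + 39.53²/32) = -1.88
Welch–Satterthwaite df ≈ 46.75
Two-sided p-value ≈ 0.066
Since p ≈ 0.066 > α = 0.05, fail to reject H0; the evidence is not statistically significant.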